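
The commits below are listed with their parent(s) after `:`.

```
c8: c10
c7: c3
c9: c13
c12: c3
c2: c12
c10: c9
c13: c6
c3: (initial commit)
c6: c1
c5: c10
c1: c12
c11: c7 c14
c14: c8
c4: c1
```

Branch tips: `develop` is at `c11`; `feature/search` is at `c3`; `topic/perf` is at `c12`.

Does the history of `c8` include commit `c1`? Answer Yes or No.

Yes

Ancestors of c8 (commits reachable by following parents): {c1, c10, c12, c13, c3, c6, c8, c9}.
c1 is in that set, so it is an ancestor of c8.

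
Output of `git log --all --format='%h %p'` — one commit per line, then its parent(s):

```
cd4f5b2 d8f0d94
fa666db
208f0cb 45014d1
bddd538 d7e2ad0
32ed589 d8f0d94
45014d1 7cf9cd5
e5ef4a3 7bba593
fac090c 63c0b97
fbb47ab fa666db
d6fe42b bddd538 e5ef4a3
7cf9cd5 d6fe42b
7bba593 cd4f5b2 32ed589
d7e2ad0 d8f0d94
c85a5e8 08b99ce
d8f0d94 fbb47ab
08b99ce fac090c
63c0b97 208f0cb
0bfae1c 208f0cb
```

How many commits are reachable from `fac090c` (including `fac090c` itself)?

15

Walking parent pointers from fac090c: reachable set = {208f0cb, 32ed589, 45014d1, 63c0b97, 7bba593, 7cf9cd5, bddd538, cd4f5b2, d6fe42b, d7e2ad0, d8f0d94, e5ef4a3, fa666db, fac090c, fbb47ab}.
That is 15 commits.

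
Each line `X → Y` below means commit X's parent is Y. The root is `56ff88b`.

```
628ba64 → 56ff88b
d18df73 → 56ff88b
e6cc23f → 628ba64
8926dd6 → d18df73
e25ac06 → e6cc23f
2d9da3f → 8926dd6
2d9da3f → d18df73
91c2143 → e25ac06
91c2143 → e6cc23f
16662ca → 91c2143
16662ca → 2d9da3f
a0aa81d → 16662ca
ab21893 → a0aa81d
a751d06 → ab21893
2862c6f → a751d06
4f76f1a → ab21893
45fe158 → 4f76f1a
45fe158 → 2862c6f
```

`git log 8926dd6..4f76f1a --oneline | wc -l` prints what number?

Reachable from 4f76f1a: {16662ca, 2d9da3f, 4f76f1a, 56ff88b, 628ba64, 8926dd6, 91c2143, a0aa81d, ab21893, d18df73, e25ac06, e6cc23f}.
Reachable from 8926dd6: {56ff88b, 8926dd6, d18df73}.
In 4f76f1a's history but not 8926dd6's: {16662ca, 2d9da3f, 4f76f1a, 628ba64, 91c2143, a0aa81d, ab21893, e25ac06, e6cc23f} — 9 commits.

9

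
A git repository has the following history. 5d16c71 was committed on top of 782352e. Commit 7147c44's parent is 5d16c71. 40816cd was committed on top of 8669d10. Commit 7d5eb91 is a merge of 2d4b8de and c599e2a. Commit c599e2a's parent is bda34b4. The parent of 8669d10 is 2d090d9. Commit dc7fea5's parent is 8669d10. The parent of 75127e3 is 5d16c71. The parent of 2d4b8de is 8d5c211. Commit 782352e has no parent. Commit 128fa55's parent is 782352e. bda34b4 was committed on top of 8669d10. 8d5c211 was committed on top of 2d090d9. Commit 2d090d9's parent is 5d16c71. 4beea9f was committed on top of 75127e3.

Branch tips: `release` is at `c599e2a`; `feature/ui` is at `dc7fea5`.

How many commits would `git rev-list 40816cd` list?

Walking parent pointers from 40816cd: reachable set = {2d090d9, 40816cd, 5d16c71, 782352e, 8669d10}.
That is 5 commits.

5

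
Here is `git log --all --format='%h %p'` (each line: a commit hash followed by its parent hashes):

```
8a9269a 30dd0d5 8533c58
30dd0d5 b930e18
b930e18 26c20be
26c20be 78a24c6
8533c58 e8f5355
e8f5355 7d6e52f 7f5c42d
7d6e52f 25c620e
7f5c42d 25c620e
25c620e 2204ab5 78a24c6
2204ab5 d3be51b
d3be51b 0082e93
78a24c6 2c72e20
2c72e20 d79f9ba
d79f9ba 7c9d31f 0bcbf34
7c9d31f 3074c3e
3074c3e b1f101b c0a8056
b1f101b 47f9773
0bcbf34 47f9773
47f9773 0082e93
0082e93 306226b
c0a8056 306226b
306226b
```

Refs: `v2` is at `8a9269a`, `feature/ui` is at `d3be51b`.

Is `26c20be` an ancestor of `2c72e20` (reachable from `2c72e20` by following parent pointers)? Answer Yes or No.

No

Ancestors of 2c72e20: {0082e93, 0bcbf34, 2c72e20, 306226b, 3074c3e, 47f9773, 7c9d31f, b1f101b, c0a8056, d79f9ba}.
26c20be is not in that set, so it is not an ancestor of 2c72e20.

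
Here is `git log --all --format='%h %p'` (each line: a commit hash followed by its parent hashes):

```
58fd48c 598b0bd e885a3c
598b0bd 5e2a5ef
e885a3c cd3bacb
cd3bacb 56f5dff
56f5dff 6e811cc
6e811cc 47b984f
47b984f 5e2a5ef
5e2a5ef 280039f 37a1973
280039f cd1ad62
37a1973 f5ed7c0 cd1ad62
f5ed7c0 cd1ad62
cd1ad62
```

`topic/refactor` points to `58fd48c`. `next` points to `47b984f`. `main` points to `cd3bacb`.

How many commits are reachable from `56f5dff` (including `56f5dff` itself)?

Walking parent pointers from 56f5dff: reachable set = {280039f, 37a1973, 47b984f, 56f5dff, 5e2a5ef, 6e811cc, cd1ad62, f5ed7c0}.
That is 8 commits.

8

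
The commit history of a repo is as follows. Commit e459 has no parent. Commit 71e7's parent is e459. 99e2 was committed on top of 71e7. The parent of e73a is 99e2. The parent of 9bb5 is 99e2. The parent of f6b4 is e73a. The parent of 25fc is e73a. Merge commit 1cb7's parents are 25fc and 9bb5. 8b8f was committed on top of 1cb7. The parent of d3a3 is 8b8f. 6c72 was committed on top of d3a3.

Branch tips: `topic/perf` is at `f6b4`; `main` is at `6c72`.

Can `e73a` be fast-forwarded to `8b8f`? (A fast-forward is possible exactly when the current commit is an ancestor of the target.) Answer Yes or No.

Yes

A fast-forward from e73a to 8b8f is possible iff e73a is an ancestor of 8b8f.
Ancestors of 8b8f: {1cb7, 25fc, 71e7, 8b8f, 99e2, 9bb5, e459, e73a}.
e73a is among them, so fast-forward is possible.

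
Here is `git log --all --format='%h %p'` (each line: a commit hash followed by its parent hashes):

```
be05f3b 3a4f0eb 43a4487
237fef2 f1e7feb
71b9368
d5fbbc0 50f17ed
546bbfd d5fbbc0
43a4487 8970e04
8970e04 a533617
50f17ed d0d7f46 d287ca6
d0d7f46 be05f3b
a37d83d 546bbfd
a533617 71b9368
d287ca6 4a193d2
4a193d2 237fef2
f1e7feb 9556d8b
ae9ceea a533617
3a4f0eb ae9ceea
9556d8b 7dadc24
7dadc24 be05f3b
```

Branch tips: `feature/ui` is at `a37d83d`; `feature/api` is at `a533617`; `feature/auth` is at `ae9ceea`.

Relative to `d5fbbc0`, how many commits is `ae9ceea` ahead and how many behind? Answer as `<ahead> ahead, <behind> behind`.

Reachable from ae9ceea: {71b9368, a533617, ae9ceea}.
Reachable from d5fbbc0: {237fef2, 3a4f0eb, 43a4487, 4a193d2, 50f17ed, 71b9368, 7dadc24, 8970e04, 9556d8b, a533617, ae9ceea, be05f3b, d0d7f46, d287ca6, d5fbbc0, f1e7feb}.
Only in ae9ceea's history (ahead): {} — 0.
Only in d5fbbc0's history (behind): {237fef2, 3a4f0eb, 43a4487, 4a193d2, 50f17ed, 7dadc24, 8970e04, 9556d8b, be05f3b, d0d7f46, d287ca6, d5fbbc0, f1e7feb} — 13.

0 ahead, 13 behind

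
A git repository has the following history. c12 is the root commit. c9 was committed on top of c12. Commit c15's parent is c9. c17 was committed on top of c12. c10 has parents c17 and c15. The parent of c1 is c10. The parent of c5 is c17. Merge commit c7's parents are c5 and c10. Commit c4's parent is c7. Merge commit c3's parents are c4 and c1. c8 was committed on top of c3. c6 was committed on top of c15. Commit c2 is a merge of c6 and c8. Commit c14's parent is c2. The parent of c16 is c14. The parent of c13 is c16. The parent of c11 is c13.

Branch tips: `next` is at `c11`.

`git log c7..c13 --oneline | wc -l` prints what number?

9

Reachable from c13: {c1, c10, c12, c13, c14, c15, c16, c17, c2, c3, c4, c5, c6, c7, c8, c9}.
Reachable from c7: {c10, c12, c15, c17, c5, c7, c9}.
In c13's history but not c7's: {c1, c13, c14, c16, c2, c3, c4, c6, c8} — 9 commits.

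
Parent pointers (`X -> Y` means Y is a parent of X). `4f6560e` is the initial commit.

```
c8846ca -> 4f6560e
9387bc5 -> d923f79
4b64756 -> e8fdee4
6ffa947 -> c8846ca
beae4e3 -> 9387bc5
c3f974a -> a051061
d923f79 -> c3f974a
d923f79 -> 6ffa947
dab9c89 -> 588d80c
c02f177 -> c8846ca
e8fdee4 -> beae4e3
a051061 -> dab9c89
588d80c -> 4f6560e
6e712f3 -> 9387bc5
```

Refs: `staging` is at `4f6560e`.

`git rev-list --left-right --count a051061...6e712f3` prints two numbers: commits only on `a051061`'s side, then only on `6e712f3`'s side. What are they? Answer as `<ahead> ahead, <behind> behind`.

Reachable from a051061: {4f6560e, 588d80c, a051061, dab9c89}.
Reachable from 6e712f3: {4f6560e, 588d80c, 6e712f3, 6ffa947, 9387bc5, a051061, c3f974a, c8846ca, d923f79, dab9c89}.
Only in a051061's history (ahead): {} — 0.
Only in 6e712f3's history (behind): {6e712f3, 6ffa947, 9387bc5, c3f974a, c8846ca, d923f79} — 6.

0 ahead, 6 behind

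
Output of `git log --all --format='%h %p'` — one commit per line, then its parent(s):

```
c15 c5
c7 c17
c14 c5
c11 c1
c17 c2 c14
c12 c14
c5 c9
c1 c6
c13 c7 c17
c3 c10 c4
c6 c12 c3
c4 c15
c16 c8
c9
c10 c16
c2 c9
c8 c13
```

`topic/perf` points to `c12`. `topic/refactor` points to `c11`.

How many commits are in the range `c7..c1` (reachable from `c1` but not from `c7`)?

Reachable from c1: {c1, c10, c12, c13, c14, c15, c16, c17, c2, c3, c4, c5, c6, c7, c8, c9}.
Reachable from c7: {c14, c17, c2, c5, c7, c9}.
In c1's history but not c7's: {c1, c10, c12, c13, c15, c16, c3, c4, c6, c8} — 10 commits.

10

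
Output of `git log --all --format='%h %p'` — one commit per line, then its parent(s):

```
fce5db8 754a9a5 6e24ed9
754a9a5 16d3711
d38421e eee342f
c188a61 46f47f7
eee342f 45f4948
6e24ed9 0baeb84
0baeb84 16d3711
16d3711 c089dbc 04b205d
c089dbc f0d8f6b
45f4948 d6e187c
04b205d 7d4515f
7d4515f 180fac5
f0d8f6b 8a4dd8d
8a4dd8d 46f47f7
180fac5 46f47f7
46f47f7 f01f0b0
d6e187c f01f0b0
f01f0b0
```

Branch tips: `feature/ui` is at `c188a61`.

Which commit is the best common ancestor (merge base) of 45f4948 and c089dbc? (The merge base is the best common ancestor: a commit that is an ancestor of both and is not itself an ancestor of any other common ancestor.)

Ancestors of 45f4948: {45f4948, d6e187c, f01f0b0}.
Ancestors of c089dbc: {46f47f7, 8a4dd8d, c089dbc, f01f0b0, f0d8f6b}.
Common ancestors: {f01f0b0}.
The only common ancestor is f01f0b0, so it is the merge base.

f01f0b0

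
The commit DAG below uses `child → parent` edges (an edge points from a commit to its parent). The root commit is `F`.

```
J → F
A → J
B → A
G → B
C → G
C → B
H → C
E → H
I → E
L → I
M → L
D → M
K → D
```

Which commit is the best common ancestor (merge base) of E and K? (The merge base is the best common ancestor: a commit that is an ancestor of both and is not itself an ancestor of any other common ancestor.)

Ancestors of E: {A, B, C, E, F, G, H, J}.
Ancestors of K: {A, B, C, D, E, F, G, H, I, J, K, L, M}.
Common ancestors: {A, B, C, E, F, G, H, J}.
Among these, E is not an ancestor of any other common ancestor — it is the merge base.

E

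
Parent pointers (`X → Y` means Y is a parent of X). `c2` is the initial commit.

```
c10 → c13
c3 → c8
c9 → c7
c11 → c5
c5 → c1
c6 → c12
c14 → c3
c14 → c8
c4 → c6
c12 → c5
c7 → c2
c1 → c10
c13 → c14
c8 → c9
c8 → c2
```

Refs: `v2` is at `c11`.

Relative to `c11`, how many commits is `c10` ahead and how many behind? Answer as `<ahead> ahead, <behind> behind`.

0 ahead, 3 behind

Reachable from c10: {c10, c13, c14, c2, c3, c7, c8, c9}.
Reachable from c11: {c1, c10, c11, c13, c14, c2, c3, c5, c7, c8, c9}.
Only in c10's history (ahead): {} — 0.
Only in c11's history (behind): {c1, c11, c5} — 3.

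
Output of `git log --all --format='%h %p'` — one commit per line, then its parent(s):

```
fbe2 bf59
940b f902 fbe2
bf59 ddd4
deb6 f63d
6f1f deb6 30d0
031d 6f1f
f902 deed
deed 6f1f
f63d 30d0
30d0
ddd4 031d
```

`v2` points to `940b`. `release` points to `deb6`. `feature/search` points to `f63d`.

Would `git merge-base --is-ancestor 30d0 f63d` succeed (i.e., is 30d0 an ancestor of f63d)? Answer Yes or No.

Ancestors of f63d (commits reachable by following parents): {30d0, f63d}.
30d0 is in that set, so it is an ancestor of f63d.

Yes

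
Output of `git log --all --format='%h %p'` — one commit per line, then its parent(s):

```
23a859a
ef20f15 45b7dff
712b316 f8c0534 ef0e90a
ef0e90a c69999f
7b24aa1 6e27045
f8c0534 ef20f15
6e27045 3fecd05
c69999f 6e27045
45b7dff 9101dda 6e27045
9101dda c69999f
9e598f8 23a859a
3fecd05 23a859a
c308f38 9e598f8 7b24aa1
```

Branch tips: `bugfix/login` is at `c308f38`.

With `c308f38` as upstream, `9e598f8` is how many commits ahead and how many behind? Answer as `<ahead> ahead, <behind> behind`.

0 ahead, 4 behind

Reachable from 9e598f8: {23a859a, 9e598f8}.
Reachable from c308f38: {23a859a, 3fecd05, 6e27045, 7b24aa1, 9e598f8, c308f38}.
Only in 9e598f8's history (ahead): {} — 0.
Only in c308f38's history (behind): {3fecd05, 6e27045, 7b24aa1, c308f38} — 4.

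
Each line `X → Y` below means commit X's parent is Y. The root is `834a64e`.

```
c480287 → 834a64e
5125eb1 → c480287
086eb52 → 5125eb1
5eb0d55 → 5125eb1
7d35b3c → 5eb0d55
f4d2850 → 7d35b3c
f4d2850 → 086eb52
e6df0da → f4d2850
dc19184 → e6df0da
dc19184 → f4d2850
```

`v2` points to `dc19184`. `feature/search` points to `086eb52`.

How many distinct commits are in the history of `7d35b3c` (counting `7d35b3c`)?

Walking parent pointers from 7d35b3c: reachable set = {5125eb1, 5eb0d55, 7d35b3c, 834a64e, c480287}.
That is 5 commits.

5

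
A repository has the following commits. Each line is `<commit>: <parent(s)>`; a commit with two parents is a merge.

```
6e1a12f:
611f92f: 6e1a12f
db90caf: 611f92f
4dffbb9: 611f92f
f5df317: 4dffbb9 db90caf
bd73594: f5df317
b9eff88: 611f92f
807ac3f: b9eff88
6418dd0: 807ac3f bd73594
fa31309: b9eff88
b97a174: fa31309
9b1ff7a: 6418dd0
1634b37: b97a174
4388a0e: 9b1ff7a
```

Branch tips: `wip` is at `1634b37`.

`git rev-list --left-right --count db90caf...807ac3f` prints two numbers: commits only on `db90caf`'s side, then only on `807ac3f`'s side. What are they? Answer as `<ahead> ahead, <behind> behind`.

1 ahead, 2 behind

Reachable from db90caf: {611f92f, 6e1a12f, db90caf}.
Reachable from 807ac3f: {611f92f, 6e1a12f, 807ac3f, b9eff88}.
Only in db90caf's history (ahead): {db90caf} — 1.
Only in 807ac3f's history (behind): {807ac3f, b9eff88} — 2.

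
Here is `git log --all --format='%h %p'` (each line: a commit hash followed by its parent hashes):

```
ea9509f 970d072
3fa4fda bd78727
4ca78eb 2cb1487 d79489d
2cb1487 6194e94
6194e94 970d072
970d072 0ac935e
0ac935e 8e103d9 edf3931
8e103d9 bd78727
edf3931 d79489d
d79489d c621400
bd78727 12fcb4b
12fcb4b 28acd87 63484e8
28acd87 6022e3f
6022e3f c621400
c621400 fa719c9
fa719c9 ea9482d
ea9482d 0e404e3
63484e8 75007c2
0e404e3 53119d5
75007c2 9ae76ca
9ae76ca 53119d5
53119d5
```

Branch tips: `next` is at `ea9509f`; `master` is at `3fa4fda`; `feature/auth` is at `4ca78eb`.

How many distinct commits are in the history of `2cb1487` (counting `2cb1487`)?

19

Walking parent pointers from 2cb1487: reachable set = {0ac935e, 0e404e3, 12fcb4b, 28acd87, 2cb1487, 53119d5, 6022e3f, 6194e94, 63484e8, 75007c2, 8e103d9, 970d072, 9ae76ca, bd78727, c621400, d79489d, ea9482d, edf3931, fa719c9}.
That is 19 commits.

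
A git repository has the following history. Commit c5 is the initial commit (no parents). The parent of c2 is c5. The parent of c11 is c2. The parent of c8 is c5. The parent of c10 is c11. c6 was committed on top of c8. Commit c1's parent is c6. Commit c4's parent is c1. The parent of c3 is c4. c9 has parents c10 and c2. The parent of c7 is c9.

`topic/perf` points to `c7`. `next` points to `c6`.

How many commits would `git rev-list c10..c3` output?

Reachable from c3: {c1, c3, c4, c5, c6, c8}.
Reachable from c10: {c10, c11, c2, c5}.
In c3's history but not c10's: {c1, c3, c4, c6, c8} — 5 commits.

5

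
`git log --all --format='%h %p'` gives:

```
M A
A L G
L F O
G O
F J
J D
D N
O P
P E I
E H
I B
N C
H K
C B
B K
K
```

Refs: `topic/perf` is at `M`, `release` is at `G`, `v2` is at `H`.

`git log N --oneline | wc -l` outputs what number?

4

Walking parent pointers from N: reachable set = {B, C, K, N}.
That is 4 commits.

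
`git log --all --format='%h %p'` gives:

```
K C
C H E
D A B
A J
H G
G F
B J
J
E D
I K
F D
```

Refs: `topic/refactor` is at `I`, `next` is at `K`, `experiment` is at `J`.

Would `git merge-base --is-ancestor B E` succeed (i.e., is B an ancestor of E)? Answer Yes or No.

Yes

Ancestors of E (commits reachable by following parents): {A, B, D, E, J}.
B is in that set, so it is an ancestor of E.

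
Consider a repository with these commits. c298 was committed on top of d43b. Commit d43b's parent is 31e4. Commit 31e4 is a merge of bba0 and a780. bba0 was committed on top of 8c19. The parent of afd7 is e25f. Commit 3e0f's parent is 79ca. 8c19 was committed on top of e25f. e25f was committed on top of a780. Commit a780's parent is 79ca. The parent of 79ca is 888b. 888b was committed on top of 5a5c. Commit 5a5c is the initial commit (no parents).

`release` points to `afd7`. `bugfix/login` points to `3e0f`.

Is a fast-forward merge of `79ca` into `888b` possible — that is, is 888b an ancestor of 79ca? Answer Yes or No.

A fast-forward from 888b to 79ca is possible iff 888b is an ancestor of 79ca.
Ancestors of 79ca: {5a5c, 79ca, 888b}.
888b is among them, so fast-forward is possible.

Yes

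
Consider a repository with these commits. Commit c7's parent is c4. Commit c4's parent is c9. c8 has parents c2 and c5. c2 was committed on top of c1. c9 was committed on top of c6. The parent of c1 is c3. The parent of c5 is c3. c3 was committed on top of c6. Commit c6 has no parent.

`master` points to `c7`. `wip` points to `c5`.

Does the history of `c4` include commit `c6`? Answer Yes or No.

Ancestors of c4 (commits reachable by following parents): {c4, c6, c9}.
c6 is in that set, so it is an ancestor of c4.

Yes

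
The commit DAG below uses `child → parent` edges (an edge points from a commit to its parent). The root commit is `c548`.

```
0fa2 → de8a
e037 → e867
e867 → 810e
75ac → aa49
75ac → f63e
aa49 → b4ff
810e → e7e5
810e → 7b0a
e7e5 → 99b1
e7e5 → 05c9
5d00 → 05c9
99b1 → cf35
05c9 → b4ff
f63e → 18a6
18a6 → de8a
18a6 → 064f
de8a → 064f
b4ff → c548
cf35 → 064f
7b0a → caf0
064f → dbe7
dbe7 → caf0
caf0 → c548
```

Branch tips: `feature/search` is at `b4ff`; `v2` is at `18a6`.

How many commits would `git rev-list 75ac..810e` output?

6

Reachable from 810e: {05c9, 064f, 7b0a, 810e, 99b1, b4ff, c548, caf0, cf35, dbe7, e7e5}.
Reachable from 75ac: {064f, 18a6, 75ac, aa49, b4ff, c548, caf0, dbe7, de8a, f63e}.
In 810e's history but not 75ac's: {05c9, 7b0a, 810e, 99b1, cf35, e7e5} — 6 commits.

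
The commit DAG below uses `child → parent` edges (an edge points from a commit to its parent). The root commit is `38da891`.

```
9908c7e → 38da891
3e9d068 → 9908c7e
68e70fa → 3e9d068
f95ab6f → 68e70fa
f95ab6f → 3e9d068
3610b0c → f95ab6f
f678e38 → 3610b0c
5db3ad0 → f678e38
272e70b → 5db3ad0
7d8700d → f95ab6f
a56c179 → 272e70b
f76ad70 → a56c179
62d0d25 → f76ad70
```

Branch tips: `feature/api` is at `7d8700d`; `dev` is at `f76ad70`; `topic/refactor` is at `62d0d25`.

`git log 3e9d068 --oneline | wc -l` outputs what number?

3

Walking parent pointers from 3e9d068: reachable set = {38da891, 3e9d068, 9908c7e}.
That is 3 commits.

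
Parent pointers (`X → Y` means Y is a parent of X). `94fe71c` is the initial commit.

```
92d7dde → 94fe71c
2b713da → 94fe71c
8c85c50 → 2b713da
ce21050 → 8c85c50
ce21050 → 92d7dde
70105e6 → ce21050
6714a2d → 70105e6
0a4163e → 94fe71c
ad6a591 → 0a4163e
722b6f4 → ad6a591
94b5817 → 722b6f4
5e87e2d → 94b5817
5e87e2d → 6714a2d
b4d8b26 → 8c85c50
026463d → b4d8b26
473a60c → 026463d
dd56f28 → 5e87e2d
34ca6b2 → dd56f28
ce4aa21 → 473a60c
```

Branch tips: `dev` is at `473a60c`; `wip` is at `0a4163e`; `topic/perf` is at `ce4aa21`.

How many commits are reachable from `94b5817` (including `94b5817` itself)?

Walking parent pointers from 94b5817: reachable set = {0a4163e, 722b6f4, 94b5817, 94fe71c, ad6a591}.
That is 5 commits.

5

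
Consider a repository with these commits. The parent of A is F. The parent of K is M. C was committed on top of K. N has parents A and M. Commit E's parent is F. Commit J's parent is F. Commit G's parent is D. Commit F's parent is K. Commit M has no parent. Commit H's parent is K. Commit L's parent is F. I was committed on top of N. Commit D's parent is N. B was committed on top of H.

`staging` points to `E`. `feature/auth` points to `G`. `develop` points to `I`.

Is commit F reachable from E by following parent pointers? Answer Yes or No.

Ancestors of E (commits reachable by following parents): {E, F, K, M}.
F is in that set, so it is an ancestor of E.

Yes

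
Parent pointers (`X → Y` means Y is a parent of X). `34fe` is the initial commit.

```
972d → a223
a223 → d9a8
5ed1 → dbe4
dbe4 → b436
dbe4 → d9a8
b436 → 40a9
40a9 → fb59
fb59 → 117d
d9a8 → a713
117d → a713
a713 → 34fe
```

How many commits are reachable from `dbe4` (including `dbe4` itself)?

8

Walking parent pointers from dbe4: reachable set = {117d, 34fe, 40a9, a713, b436, d9a8, dbe4, fb59}.
That is 8 commits.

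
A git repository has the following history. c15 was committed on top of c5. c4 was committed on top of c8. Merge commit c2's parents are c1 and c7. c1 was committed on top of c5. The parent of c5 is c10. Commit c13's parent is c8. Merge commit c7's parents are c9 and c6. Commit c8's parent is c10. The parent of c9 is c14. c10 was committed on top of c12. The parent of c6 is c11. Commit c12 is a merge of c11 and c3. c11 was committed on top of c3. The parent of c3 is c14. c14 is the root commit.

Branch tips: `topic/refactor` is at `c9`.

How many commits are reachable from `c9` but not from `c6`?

1

Reachable from c9: {c14, c9}.
Reachable from c6: {c11, c14, c3, c6}.
In c9's history but not c6's: {c9} — 1 commit.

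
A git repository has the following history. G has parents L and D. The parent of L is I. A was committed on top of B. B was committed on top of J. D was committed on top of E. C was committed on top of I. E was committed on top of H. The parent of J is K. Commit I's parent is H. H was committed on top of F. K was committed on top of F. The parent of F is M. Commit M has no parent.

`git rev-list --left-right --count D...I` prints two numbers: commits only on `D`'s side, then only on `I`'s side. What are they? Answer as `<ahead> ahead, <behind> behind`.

2 ahead, 1 behind

Reachable from D: {D, E, F, H, M}.
Reachable from I: {F, H, I, M}.
Only in D's history (ahead): {D, E} — 2.
Only in I's history (behind): {I} — 1.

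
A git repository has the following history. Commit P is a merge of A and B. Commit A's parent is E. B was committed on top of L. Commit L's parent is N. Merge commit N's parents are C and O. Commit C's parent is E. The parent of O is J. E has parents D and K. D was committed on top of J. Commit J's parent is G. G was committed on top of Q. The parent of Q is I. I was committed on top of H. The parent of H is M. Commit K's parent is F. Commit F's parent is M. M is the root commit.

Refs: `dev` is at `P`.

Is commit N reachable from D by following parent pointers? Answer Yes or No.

Ancestors of D: {D, G, H, I, J, M, Q}.
N is not in that set, so it is not an ancestor of D.

No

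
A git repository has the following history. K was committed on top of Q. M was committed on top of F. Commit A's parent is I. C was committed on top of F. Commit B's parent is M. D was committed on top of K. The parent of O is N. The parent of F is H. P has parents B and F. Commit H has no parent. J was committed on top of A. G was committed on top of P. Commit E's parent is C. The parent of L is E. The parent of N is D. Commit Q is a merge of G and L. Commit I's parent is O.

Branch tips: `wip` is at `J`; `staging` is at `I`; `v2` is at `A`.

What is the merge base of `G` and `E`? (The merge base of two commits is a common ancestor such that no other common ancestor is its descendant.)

F

Ancestors of G: {B, F, G, H, M, P}.
Ancestors of E: {C, E, F, H}.
Common ancestors: {F, H}.
Among these, F is not an ancestor of any other common ancestor — it is the merge base.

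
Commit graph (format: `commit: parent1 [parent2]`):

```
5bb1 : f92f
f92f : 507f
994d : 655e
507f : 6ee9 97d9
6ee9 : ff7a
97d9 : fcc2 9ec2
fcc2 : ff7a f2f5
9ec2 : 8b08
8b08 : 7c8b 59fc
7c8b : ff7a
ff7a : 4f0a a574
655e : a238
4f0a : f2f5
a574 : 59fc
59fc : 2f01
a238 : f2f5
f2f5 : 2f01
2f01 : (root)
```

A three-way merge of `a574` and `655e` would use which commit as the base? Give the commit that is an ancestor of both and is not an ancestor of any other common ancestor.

2f01

Ancestors of a574: {2f01, 59fc, a574}.
Ancestors of 655e: {2f01, 655e, a238, f2f5}.
Common ancestors: {2f01}.
The only common ancestor is 2f01, so it is the merge base.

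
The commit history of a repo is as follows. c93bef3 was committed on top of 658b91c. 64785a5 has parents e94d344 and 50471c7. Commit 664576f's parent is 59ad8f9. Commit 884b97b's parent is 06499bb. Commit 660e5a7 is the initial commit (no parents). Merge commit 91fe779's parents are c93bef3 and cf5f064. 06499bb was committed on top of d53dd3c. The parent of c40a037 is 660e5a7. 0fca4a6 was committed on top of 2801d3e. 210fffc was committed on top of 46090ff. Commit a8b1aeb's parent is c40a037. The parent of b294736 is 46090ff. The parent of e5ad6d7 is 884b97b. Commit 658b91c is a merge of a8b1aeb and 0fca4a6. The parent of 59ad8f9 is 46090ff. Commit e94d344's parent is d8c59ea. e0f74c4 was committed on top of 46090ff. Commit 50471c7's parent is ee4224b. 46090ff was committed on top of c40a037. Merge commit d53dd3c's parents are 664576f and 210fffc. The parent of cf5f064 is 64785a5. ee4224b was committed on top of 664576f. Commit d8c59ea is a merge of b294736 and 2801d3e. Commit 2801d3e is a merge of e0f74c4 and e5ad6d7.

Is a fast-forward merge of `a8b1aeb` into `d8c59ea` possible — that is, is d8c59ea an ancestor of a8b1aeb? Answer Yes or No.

A fast-forward from d8c59ea to a8b1aeb is possible iff d8c59ea is an ancestor of a8b1aeb.
Ancestors of a8b1aeb: {660e5a7, a8b1aeb, c40a037}.
d8c59ea is not among them, so fast-forward is not possible.

No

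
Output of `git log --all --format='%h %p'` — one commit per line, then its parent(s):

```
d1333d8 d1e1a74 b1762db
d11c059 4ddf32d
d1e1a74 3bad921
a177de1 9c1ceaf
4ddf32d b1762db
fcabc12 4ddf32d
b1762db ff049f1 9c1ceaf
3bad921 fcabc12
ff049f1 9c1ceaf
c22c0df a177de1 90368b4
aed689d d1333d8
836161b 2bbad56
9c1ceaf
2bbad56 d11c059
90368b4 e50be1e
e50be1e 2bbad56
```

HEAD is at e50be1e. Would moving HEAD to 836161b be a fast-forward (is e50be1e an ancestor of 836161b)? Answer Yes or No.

No

A fast-forward from e50be1e to 836161b is possible iff e50be1e is an ancestor of 836161b.
Ancestors of 836161b: {2bbad56, 4ddf32d, 836161b, 9c1ceaf, b1762db, d11c059, ff049f1}.
e50be1e is not among them, so fast-forward is not possible.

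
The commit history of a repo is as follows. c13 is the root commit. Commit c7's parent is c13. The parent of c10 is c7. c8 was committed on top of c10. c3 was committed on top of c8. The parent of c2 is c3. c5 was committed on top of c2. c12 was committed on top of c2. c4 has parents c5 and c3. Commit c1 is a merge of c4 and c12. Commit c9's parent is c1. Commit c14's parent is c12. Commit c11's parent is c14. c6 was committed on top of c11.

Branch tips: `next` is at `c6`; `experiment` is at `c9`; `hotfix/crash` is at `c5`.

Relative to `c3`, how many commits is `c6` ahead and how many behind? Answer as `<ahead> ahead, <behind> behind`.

Reachable from c6: {c10, c11, c12, c13, c14, c2, c3, c6, c7, c8}.
Reachable from c3: {c10, c13, c3, c7, c8}.
Only in c6's history (ahead): {c11, c12, c14, c2, c6} — 5.
Only in c3's history (behind): {} — 0.

5 ahead, 0 behind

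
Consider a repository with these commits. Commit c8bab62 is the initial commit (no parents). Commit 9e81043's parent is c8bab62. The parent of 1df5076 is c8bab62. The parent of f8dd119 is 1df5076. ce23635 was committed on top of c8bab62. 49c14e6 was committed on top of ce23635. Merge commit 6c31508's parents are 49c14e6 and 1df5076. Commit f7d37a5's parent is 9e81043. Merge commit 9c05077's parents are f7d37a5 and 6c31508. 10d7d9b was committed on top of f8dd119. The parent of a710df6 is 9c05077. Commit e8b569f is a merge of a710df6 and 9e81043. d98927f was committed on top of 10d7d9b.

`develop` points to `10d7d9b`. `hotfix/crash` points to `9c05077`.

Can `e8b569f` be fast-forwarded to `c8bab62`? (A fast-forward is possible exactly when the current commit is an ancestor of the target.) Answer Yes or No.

No

A fast-forward from e8b569f to c8bab62 is possible iff e8b569f is an ancestor of c8bab62.
Ancestors of c8bab62: {c8bab62}.
e8b569f is not among them, so fast-forward is not possible.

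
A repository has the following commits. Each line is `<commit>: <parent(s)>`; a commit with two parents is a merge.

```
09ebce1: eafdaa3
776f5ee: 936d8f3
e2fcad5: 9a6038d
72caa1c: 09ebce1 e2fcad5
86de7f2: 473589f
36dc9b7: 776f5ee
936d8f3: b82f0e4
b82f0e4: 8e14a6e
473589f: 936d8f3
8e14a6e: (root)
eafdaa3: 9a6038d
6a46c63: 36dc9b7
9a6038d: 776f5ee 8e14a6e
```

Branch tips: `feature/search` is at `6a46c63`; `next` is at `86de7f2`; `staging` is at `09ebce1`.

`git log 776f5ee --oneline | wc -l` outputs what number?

4

Walking parent pointers from 776f5ee: reachable set = {776f5ee, 8e14a6e, 936d8f3, b82f0e4}.
That is 4 commits.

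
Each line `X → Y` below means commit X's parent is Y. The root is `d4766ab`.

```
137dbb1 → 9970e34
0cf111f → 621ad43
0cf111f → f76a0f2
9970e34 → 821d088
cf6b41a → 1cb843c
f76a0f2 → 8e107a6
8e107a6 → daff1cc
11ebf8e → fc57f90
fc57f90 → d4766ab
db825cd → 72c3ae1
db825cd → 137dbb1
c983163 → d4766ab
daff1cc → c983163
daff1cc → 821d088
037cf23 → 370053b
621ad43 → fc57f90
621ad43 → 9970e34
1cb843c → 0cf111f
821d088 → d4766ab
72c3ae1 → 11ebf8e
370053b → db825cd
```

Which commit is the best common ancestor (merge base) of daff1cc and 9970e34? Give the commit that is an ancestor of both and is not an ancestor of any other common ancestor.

Ancestors of daff1cc: {821d088, c983163, d4766ab, daff1cc}.
Ancestors of 9970e34: {821d088, 9970e34, d4766ab}.
Common ancestors: {821d088, d4766ab}.
Among these, 821d088 is not an ancestor of any other common ancestor — it is the merge base.

821d088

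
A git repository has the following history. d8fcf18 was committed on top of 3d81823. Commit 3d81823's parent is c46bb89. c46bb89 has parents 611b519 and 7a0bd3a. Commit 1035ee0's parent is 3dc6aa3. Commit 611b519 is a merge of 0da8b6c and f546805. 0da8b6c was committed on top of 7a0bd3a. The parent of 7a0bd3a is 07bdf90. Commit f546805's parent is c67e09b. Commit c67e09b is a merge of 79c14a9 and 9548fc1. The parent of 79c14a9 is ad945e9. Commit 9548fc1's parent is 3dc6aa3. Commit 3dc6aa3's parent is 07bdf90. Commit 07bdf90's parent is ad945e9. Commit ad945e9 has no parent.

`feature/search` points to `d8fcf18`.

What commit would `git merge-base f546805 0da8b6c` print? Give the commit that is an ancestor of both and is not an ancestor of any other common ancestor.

Ancestors of f546805: {07bdf90, 3dc6aa3, 79c14a9, 9548fc1, ad945e9, c67e09b, f546805}.
Ancestors of 0da8b6c: {07bdf90, 0da8b6c, 7a0bd3a, ad945e9}.
Common ancestors: {07bdf90, ad945e9}.
Among these, 07bdf90 is not an ancestor of any other common ancestor — it is the merge base.

07bdf90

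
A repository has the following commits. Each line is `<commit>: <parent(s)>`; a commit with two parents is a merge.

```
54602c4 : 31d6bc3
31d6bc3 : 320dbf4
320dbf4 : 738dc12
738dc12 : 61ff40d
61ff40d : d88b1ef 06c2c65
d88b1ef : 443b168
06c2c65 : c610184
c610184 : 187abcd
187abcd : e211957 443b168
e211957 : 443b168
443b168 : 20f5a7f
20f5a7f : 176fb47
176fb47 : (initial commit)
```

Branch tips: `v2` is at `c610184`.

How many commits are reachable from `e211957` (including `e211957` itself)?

4

Walking parent pointers from e211957: reachable set = {176fb47, 20f5a7f, 443b168, e211957}.
That is 4 commits.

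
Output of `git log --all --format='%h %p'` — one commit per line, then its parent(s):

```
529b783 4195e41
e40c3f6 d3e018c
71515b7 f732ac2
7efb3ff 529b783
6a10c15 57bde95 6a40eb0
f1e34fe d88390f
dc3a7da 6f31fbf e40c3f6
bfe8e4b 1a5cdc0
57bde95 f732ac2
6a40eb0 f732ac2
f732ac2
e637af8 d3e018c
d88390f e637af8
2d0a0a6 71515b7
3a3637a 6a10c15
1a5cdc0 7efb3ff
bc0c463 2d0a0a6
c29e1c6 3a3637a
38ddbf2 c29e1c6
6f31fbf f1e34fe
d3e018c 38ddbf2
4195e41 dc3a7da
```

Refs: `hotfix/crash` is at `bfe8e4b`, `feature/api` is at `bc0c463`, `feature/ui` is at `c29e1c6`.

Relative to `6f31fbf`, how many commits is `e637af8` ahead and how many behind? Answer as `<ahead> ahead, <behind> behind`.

Reachable from e637af8: {38ddbf2, 3a3637a, 57bde95, 6a10c15, 6a40eb0, c29e1c6, d3e018c, e637af8, f732ac2}.
Reachable from 6f31fbf: {38ddbf2, 3a3637a, 57bde95, 6a10c15, 6a40eb0, 6f31fbf, c29e1c6, d3e018c, d88390f, e637af8, f1e34fe, f732ac2}.
Only in e637af8's history (ahead): {} — 0.
Only in 6f31fbf's history (behind): {6f31fbf, d88390f, f1e34fe} — 3.

0 ahead, 3 behind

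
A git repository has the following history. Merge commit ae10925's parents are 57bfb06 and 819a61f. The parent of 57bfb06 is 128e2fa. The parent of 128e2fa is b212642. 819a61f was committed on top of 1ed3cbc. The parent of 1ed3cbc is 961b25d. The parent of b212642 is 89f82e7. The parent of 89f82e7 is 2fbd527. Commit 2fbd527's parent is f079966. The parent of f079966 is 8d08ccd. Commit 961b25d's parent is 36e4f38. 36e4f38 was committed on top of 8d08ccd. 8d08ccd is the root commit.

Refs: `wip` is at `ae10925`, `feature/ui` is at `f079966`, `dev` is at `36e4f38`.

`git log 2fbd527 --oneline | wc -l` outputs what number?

3

Walking parent pointers from 2fbd527: reachable set = {2fbd527, 8d08ccd, f079966}.
That is 3 commits.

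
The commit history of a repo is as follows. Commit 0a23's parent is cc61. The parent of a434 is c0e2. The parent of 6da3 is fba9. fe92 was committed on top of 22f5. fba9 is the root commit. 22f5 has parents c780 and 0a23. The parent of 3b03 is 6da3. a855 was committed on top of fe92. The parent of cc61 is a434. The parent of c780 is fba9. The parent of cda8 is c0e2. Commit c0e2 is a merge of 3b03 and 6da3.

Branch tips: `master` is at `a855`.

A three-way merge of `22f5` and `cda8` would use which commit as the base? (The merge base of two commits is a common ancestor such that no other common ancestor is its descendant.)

Ancestors of 22f5: {0a23, 22f5, 3b03, 6da3, a434, c0e2, c780, cc61, fba9}.
Ancestors of cda8: {3b03, 6da3, c0e2, cda8, fba9}.
Common ancestors: {3b03, 6da3, c0e2, fba9}.
Among these, c0e2 is not an ancestor of any other common ancestor — it is the merge base.

c0e2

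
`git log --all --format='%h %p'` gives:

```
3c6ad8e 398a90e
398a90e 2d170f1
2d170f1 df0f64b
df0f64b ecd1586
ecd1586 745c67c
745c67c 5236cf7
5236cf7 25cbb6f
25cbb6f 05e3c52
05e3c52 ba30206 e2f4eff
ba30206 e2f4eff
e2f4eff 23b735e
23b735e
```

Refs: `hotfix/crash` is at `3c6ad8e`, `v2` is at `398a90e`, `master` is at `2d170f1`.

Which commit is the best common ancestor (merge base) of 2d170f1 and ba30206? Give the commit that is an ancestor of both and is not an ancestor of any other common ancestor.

Ancestors of 2d170f1: {05e3c52, 23b735e, 25cbb6f, 2d170f1, 5236cf7, 745c67c, ba30206, df0f64b, e2f4eff, ecd1586}.
Ancestors of ba30206: {23b735e, ba30206, e2f4eff}.
Common ancestors: {23b735e, ba30206, e2f4eff}.
Among these, ba30206 is not an ancestor of any other common ancestor — it is the merge base.

ba30206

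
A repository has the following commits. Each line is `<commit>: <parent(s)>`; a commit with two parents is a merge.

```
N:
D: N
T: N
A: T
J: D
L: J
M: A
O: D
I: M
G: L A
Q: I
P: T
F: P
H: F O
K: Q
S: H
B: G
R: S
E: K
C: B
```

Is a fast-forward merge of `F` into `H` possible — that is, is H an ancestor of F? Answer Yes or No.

No

A fast-forward from H to F is possible iff H is an ancestor of F.
Ancestors of F: {F, N, P, T}.
H is not among them, so fast-forward is not possible.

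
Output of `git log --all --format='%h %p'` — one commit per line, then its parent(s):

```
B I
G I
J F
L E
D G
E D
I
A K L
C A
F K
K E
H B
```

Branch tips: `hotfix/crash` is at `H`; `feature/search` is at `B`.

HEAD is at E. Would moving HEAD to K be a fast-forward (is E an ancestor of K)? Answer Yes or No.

A fast-forward from E to K is possible iff E is an ancestor of K.
Ancestors of K: {D, E, G, I, K}.
E is among them, so fast-forward is possible.

Yes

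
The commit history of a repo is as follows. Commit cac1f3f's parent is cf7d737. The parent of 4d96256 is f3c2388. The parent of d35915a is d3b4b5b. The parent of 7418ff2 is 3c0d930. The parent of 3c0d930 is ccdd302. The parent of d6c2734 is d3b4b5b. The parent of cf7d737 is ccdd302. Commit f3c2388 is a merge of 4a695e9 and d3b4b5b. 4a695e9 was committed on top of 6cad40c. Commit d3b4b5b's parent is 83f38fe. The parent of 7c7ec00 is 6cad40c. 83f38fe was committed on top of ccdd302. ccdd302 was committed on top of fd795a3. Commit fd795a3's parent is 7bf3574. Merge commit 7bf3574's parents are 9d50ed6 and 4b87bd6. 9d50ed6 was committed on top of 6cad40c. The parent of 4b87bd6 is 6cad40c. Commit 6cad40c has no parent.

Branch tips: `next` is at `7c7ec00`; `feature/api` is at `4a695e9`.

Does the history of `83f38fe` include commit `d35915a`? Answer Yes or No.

No

Ancestors of 83f38fe: {4b87bd6, 6cad40c, 7bf3574, 83f38fe, 9d50ed6, ccdd302, fd795a3}.
d35915a is not in that set, so it is not an ancestor of 83f38fe.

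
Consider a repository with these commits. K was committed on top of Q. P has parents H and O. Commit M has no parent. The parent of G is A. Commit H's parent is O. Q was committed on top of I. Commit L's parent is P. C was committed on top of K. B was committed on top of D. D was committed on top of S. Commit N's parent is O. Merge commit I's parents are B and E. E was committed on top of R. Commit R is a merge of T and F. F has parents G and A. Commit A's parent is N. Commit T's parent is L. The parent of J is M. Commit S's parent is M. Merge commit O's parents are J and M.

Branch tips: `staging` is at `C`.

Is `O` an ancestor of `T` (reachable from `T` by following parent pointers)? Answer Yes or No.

Yes

Ancestors of T (commits reachable by following parents): {H, J, L, M, O, P, T}.
O is in that set, so it is an ancestor of T.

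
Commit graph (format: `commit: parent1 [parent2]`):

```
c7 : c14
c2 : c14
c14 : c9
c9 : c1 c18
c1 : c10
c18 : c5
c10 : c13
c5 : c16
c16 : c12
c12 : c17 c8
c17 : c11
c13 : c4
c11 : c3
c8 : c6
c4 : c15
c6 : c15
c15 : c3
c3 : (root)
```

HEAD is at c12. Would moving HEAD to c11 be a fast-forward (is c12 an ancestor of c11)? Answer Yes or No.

A fast-forward from c12 to c11 is possible iff c12 is an ancestor of c11.
Ancestors of c11: {c11, c3}.
c12 is not among them, so fast-forward is not possible.

No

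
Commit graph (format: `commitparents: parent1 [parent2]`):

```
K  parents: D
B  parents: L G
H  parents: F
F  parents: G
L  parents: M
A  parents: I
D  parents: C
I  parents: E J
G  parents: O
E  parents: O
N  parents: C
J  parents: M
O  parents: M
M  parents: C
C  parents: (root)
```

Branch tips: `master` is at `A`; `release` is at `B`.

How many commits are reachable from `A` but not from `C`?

6

Reachable from A: {A, C, E, I, J, M, O}.
Reachable from C: {C}.
In A's history but not C's: {A, E, I, J, M, O} — 6 commits.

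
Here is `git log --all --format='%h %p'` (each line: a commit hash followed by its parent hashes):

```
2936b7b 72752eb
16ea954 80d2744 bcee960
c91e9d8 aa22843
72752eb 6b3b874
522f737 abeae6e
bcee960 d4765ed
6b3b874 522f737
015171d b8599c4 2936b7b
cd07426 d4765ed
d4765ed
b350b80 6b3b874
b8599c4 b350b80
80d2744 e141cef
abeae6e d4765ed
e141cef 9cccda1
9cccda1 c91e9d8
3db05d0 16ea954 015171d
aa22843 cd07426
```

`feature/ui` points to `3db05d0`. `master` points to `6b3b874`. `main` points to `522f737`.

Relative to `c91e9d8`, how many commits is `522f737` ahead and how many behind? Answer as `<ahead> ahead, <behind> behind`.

2 ahead, 3 behind

Reachable from 522f737: {522f737, abeae6e, d4765ed}.
Reachable from c91e9d8: {aa22843, c91e9d8, cd07426, d4765ed}.
Only in 522f737's history (ahead): {522f737, abeae6e} — 2.
Only in c91e9d8's history (behind): {aa22843, c91e9d8, cd07426} — 3.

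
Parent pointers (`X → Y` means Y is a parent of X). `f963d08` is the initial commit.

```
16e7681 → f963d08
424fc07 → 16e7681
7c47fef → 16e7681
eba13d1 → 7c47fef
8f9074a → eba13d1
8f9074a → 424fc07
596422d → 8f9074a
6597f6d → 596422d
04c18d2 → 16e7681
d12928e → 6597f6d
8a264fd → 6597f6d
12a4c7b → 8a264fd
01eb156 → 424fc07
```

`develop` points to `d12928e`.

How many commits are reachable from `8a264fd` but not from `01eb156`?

6

Reachable from 8a264fd: {16e7681, 424fc07, 596422d, 6597f6d, 7c47fef, 8a264fd, 8f9074a, eba13d1, f963d08}.
Reachable from 01eb156: {01eb156, 16e7681, 424fc07, f963d08}.
In 8a264fd's history but not 01eb156's: {596422d, 6597f6d, 7c47fef, 8a264fd, 8f9074a, eba13d1} — 6 commits.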